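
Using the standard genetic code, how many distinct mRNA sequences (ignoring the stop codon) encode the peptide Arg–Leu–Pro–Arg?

864

Arg: 6 codons.
Leu: 6 codons.
Pro: 4 codons.
Arg: 6 codons.
6 × 6 × 4 × 6 = 864.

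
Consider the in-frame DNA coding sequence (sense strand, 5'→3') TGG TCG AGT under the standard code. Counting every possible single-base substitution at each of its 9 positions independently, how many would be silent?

4

Codon 1 (TGG, Trp): 0 synonymous substitutions.
Codon 2 (TCG, Ser): 3 synonymous substitutions.
Codon 3 (AGT, Ser): 1 synonymous substitution.
Total: 0 + 3 + 1 = 4.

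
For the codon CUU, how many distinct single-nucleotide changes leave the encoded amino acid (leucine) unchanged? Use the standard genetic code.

3

Position 1: none → 0 synonymous.
Position 2: none → 0 synonymous.
Position 3: CUC, CUA, CUG → 3 synonymous.
Total: 0 + 0 + 3 = 3.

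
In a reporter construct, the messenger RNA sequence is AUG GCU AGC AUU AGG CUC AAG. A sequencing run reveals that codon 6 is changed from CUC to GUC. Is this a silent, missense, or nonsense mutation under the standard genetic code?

missense

Position 16 falls in codon 6: CUC → Leu.
After the substitution the codon is GUC → Val.
Leu ≠ Val, so this is a missense mutation.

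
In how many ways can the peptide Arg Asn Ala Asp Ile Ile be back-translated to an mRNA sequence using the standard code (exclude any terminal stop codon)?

864

Arg: 6 codons.
Asn: 2 codons.
Ala: 4 codons.
Asp: 2 codons.
Ile: 3 codons.
Ile: 3 codons.
6 × 2 × 4 × 2 × 3 × 3 = 864.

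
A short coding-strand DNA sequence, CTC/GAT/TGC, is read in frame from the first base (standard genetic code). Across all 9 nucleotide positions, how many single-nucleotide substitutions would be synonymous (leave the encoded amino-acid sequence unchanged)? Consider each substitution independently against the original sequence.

5

Codon 1 (CTC, Leu): 3 synonymous substitutions.
Codon 2 (GAT, Asp): 1 synonymous substitution.
Codon 3 (TGC, Cys): 1 synonymous substitution.
Total: 3 + 1 + 1 = 5.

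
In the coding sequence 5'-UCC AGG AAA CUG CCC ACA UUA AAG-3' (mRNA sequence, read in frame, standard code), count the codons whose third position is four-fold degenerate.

Codon 1 UCC (Ser): third position 4-fold.
Codon 2 AGG (Arg): third position 2-fold.
Codon 3 AAA (Lys): third position 2-fold.
Codon 4 CUG (Leu): third position 4-fold.
Codon 5 CCC (Pro): third position 4-fold.
Codon 6 ACA (Thr): third position 4-fold.
Codon 7 UUA (Leu): third position 2-fold.
Codon 8 AAG (Lys): third position 2-fold.
Four-fold degenerate third positions: 4.

4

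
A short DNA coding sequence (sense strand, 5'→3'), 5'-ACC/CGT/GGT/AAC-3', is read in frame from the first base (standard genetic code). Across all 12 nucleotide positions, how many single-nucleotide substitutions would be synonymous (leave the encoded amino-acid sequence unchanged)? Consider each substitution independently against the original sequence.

10

Codon 1 (ACC, Thr): 3 synonymous substitutions.
Codon 2 (CGT, Arg): 3 synonymous substitutions.
Codon 3 (GGT, Gly): 3 synonymous substitutions.
Codon 4 (AAC, Asn): 1 synonymous substitution.
Total: 3 + 3 + 3 + 1 = 10.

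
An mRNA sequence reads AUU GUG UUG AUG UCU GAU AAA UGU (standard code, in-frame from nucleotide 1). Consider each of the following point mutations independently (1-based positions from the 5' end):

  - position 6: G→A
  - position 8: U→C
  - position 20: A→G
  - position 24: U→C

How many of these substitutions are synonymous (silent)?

2

Codon 2: GUG (Val) → GUA (Val) — synonymous.
Codon 3: UUG (Leu) → UCG (Ser) — missense.
Codon 7: AAA (Lys) → AGA (Arg) — missense.
Codon 8: UGU (Cys) → UGC (Cys) — synonymous.
Synonymous: 2 of 4.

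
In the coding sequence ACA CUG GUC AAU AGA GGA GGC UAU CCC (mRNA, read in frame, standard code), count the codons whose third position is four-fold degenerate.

Codon 1 ACA (Thr): third position 4-fold.
Codon 2 CUG (Leu): third position 4-fold.
Codon 3 GUC (Val): third position 4-fold.
Codon 4 AAU (Asn): third position 2-fold.
Codon 5 AGA (Arg): third position 2-fold.
Codon 6 GGA (Gly): third position 4-fold.
Codon 7 GGC (Gly): third position 4-fold.
Codon 8 UAU (Tyr): third position 2-fold.
Codon 9 CCC (Pro): third position 4-fold.
Four-fold degenerate third positions: 6.

6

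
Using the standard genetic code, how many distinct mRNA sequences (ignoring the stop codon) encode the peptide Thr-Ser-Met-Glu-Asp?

Thr: 4 codons.
Ser: 6 codons.
Met: 1 codon.
Glu: 2 codons.
Asp: 2 codons.
4 × 6 × 1 × 2 × 2 = 96.

96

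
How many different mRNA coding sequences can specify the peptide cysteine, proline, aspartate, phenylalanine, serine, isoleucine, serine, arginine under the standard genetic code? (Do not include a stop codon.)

20736

Cys: 2 codons.
Pro: 4 codons.
Asp: 2 codons.
Phe: 2 codons.
Ser: 6 codons.
Ile: 3 codons.
Ser: 6 codons.
Arg: 6 codons.
2 × 4 × 2 × 2 × 6 × 3 × 6 × 6 = 20736.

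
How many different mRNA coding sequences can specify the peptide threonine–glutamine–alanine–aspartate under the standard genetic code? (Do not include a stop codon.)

Thr: 4 codons.
Gln: 2 codons.
Ala: 4 codons.
Asp: 2 codons.
4 × 2 × 4 × 2 = 64.

64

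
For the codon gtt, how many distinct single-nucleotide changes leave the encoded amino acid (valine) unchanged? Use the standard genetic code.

3

Position 1: none → 0 synonymous.
Position 2: none → 0 synonymous.
Position 3: GTC, GTA, GTG → 3 synonymous.
Total: 0 + 0 + 3 = 3.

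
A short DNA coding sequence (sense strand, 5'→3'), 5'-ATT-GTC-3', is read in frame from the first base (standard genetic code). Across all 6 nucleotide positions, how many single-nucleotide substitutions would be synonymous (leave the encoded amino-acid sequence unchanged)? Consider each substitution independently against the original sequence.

5

Codon 1 (ATT, Ile): 2 synonymous substitutions.
Codon 2 (GTC, Val): 3 synonymous substitutions.
Total: 2 + 3 = 5.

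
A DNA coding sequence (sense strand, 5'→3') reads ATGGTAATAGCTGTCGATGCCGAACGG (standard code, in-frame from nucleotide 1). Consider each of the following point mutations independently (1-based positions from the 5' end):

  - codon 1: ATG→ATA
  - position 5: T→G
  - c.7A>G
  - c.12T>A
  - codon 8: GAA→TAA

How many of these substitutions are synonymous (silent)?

Codon 1: ATG (Met) → ATA (Ile) — missense.
Codon 2: GTA (Val) → GGA (Gly) — missense.
Codon 3: ATA (Ile) → GTA (Val) — missense.
Codon 4: GCT (Ala) → GCA (Ala) — synonymous.
Codon 8: GAA (Glu) → TAA (Stop) — nonsense.
Synonymous: 1 of 5.

1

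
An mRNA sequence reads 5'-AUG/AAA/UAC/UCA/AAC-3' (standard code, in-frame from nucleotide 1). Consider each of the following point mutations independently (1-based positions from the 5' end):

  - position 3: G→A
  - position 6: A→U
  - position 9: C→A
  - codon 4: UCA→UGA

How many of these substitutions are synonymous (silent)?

0

Codon 1: AUG (Met) → AUA (Ile) — missense.
Codon 2: AAA (Lys) → AAU (Asn) — missense.
Codon 3: UAC (Tyr) → UAA (Stop) — nonsense.
Codon 4: UCA (Ser) → UGA (Stop) — nonsense.
Synonymous: 0 of 4.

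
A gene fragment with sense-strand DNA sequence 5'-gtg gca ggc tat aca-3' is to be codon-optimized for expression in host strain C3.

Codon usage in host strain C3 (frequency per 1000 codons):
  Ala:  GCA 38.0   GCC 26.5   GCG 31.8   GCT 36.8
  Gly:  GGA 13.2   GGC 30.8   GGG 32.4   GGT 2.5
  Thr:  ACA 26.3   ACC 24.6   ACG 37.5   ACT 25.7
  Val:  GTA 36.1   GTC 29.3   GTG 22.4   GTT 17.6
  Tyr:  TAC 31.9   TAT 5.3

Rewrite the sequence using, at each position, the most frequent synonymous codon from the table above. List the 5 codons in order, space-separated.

Codon 1 (Val): best is GTA at 36.1.
Codon 2 (Ala): best is GCA at 38.0.
Codon 3 (Gly): best is GGG at 32.4.
Codon 4 (Tyr): best is TAC at 31.9.
Codon 5 (Thr): best is ACG at 37.5.

GTA GCA GGG TAC ACG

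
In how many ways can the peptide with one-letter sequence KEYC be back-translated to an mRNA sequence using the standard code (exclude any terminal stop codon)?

Lys: 2 codons.
Glu: 2 codons.
Tyr: 2 codons.
Cys: 2 codons.
2 × 2 × 2 × 2 = 16.

16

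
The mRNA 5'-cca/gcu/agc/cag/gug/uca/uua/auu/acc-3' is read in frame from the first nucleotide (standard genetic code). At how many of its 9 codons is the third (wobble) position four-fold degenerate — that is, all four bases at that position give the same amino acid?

Codon 1 CCA (Pro): third position 4-fold.
Codon 2 GCU (Ala): third position 4-fold.
Codon 3 AGC (Ser): third position 2-fold.
Codon 4 CAG (Gln): third position 2-fold.
Codon 5 GUG (Val): third position 4-fold.
Codon 6 UCA (Ser): third position 4-fold.
Codon 7 UUA (Leu): third position 2-fold.
Codon 8 AUU (Ile): third position 3-fold.
Codon 9 ACC (Thr): third position 4-fold.
Four-fold degenerate third positions: 5.

5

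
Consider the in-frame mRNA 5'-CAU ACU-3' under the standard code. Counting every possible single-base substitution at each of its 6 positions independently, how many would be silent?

4

Codon 1 (CAU, His): 1 synonymous substitution.
Codon 2 (ACU, Thr): 3 synonymous substitutions.
Total: 1 + 3 = 4.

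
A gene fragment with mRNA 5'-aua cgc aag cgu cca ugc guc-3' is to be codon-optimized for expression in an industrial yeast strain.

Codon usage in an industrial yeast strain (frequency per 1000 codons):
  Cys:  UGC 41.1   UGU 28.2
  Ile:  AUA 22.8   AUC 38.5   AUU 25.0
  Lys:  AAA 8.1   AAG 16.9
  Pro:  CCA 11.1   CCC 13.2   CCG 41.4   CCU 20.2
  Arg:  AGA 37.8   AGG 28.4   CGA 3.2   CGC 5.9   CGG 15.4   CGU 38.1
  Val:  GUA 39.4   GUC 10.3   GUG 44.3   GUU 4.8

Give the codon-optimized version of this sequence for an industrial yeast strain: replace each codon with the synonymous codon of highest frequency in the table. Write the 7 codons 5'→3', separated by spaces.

AUC CGU AAG CGU CCG UGC GUG

Codon 1 (Ile): best is AUC at 38.5.
Codon 2 (Arg): best is CGU at 38.1.
Codon 3 (Lys): best is AAG at 16.9.
Codon 4 (Arg): best is CGU at 38.1.
Codon 5 (Pro): best is CCG at 41.4.
Codon 6 (Cys): best is UGC at 41.1.
Codon 7 (Val): best is GUG at 44.3.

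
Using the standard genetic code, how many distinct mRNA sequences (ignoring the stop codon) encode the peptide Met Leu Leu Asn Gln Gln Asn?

Met: 1 codon.
Leu: 6 codons.
Leu: 6 codons.
Asn: 2 codons.
Gln: 2 codons.
Gln: 2 codons.
Asn: 2 codons.
1 × 6 × 6 × 2 × 2 × 2 × 2 = 576.

576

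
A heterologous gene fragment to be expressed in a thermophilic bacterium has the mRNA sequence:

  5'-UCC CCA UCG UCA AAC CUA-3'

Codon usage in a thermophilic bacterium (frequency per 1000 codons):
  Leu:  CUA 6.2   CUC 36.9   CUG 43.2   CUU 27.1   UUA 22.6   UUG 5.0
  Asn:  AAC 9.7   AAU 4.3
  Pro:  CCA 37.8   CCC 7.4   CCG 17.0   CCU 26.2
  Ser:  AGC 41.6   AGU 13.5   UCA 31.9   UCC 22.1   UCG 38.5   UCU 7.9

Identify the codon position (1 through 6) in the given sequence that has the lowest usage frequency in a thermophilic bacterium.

6

Codon 1 UCC (Ser): 22.1 per 1000.
Codon 2 CCA (Pro): 37.8 per 1000.
Codon 3 UCG (Ser): 38.5 per 1000.
Codon 4 UCA (Ser): 31.9 per 1000.
Codon 5 AAC (Asn): 9.7 per 1000.
Codon 6 CUA (Leu): 6.2 per 1000.
Lowest frequency is 6.2 at codon 6.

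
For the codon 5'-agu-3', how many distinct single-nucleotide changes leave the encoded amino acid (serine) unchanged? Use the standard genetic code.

1

Position 1: none → 0 synonymous.
Position 2: none → 0 synonymous.
Position 3: AGC → 1 synonymous.
Total: 0 + 0 + 1 = 1.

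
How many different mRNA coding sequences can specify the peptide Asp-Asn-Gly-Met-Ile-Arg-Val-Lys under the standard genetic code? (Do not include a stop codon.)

Asp: 2 codons.
Asn: 2 codons.
Gly: 4 codons.
Met: 1 codon.
Ile: 3 codons.
Arg: 6 codons.
Val: 4 codons.
Lys: 2 codons.
2 × 2 × 4 × 1 × 3 × 6 × 4 × 2 = 2304.

2304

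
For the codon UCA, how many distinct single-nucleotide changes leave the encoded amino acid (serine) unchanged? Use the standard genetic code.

3

Position 1: none → 0 synonymous.
Position 2: none → 0 synonymous.
Position 3: UCU, UCC, UCG → 3 synonymous.
Total: 0 + 0 + 3 = 3.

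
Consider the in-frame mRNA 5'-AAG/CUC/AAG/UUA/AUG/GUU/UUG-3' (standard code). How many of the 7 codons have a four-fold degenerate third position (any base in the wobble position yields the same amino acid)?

Codon 1 AAG (Lys): third position 2-fold.
Codon 2 CUC (Leu): third position 4-fold.
Codon 3 AAG (Lys): third position 2-fold.
Codon 4 UUA (Leu): third position 2-fold.
Codon 5 AUG (Met): third position 1-fold.
Codon 6 GUU (Val): third position 4-fold.
Codon 7 UUG (Leu): third position 2-fold.
Four-fold degenerate third positions: 2.

2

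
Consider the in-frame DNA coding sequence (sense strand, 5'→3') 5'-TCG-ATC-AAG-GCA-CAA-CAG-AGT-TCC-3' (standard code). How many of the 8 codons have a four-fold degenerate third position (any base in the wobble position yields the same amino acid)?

3

Codon 1 TCG (Ser): third position 4-fold.
Codon 2 ATC (Ile): third position 3-fold.
Codon 3 AAG (Lys): third position 2-fold.
Codon 4 GCA (Ala): third position 4-fold.
Codon 5 CAA (Gln): third position 2-fold.
Codon 6 CAG (Gln): third position 2-fold.
Codon 7 AGT (Ser): third position 2-fold.
Codon 8 TCC (Ser): third position 4-fold.
Four-fold degenerate third positions: 3.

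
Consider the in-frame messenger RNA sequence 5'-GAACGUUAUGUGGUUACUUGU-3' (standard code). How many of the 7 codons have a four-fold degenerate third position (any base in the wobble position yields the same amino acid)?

Codon 1 GAA (Glu): third position 2-fold.
Codon 2 CGU (Arg): third position 4-fold.
Codon 3 UAU (Tyr): third position 2-fold.
Codon 4 GUG (Val): third position 4-fold.
Codon 5 GUU (Val): third position 4-fold.
Codon 6 ACU (Thr): third position 4-fold.
Codon 7 UGU (Cys): third position 2-fold.
Four-fold degenerate third positions: 4.

4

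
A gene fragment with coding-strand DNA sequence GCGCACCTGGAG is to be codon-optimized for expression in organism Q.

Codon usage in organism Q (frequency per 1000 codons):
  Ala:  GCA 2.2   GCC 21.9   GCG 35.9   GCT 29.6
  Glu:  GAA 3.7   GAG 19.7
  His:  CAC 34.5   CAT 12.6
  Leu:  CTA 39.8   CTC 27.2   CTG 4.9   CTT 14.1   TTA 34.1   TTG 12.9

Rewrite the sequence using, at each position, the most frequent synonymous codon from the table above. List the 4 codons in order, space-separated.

Codon 1 (Ala): best is GCG at 35.9.
Codon 2 (His): best is CAC at 34.5.
Codon 3 (Leu): best is CTA at 39.8.
Codon 4 (Glu): best is GAG at 19.7.

GCG CAC CTA GAG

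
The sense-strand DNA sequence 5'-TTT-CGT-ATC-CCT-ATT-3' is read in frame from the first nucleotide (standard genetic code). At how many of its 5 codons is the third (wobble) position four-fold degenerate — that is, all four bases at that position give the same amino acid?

Codon 1 TTT (Phe): third position 2-fold.
Codon 2 CGT (Arg): third position 4-fold.
Codon 3 ATC (Ile): third position 3-fold.
Codon 4 CCT (Pro): third position 4-fold.
Codon 5 ATT (Ile): third position 3-fold.
Four-fold degenerate third positions: 2.

2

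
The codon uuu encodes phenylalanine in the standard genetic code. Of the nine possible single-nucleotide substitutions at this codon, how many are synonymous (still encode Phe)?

Position 1: none → 0 synonymous.
Position 2: none → 0 synonymous.
Position 3: UUC → 1 synonymous.
Total: 0 + 0 + 1 = 1.

1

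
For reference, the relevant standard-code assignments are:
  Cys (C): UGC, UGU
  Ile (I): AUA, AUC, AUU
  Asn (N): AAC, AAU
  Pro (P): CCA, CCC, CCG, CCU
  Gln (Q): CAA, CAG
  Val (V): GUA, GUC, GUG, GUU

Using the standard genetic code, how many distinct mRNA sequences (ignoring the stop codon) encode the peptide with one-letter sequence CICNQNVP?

1536

Cys: 2 codons.
Ile: 3 codons.
Cys: 2 codons.
Asn: 2 codons.
Gln: 2 codons.
Asn: 2 codons.
Val: 4 codons.
Pro: 4 codons.
2 × 3 × 2 × 2 × 2 × 2 × 4 × 4 = 1536.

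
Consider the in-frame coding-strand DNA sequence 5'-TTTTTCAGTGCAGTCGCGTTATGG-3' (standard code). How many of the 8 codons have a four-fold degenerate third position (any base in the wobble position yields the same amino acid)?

Codon 1 TTT (Phe): third position 2-fold.
Codon 2 TTC (Phe): third position 2-fold.
Codon 3 AGT (Ser): third position 2-fold.
Codon 4 GCA (Ala): third position 4-fold.
Codon 5 GTC (Val): third position 4-fold.
Codon 6 GCG (Ala): third position 4-fold.
Codon 7 TTA (Leu): third position 2-fold.
Codon 8 TGG (Trp): third position 1-fold.
Four-fold degenerate third positions: 3.

3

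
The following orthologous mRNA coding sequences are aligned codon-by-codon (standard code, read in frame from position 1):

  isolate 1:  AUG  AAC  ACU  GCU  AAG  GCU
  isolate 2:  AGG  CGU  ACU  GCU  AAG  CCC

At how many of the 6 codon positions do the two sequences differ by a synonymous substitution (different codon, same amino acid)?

0

Codon 1: AUG Met / AGG Arg — nonsynonymous.
Codon 2: AAC Asn / CGU Arg — nonsynonymous.
Codon 3: ACU Thr / ACU Thr — identical.
Codon 4: GCU Ala / GCU Ala — identical.
Codon 5: AAG Lys / AAG Lys — identical.
Codon 6: GCU Ala / CCC Pro — nonsynonymous.
Synonymous differences: 0.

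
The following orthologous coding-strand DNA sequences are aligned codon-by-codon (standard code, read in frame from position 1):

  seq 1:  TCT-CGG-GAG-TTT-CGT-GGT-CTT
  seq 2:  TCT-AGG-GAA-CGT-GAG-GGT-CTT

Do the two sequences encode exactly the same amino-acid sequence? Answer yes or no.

Codon 1: TCT Ser / TCT Ser — identical.
Codon 2: CGG Arg / AGG Arg — synonymous.
Codon 3: GAG Glu / GAA Glu — synonymous.
Codon 4: TTT Phe / CGT Arg — nonsynonymous.
Codon 5: CGT Arg / GAG Glu — nonsynonymous.
Codon 6: GGT Gly / GGT Gly — identical.
Codon 7: CTT Leu / CTT Leu — identical.
Nonsynonymous differences: 2 → different protein.

no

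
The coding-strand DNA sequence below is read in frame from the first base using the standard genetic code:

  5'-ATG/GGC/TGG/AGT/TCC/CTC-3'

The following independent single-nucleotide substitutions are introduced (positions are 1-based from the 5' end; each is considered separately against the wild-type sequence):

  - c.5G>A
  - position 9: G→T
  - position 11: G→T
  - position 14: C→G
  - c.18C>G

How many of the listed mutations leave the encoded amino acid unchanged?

1

Codon 2: GGC (Gly) → GAC (Asp) — missense.
Codon 3: TGG (Trp) → TGT (Cys) — missense.
Codon 4: AGT (Ser) → ATT (Ile) — missense.
Codon 5: TCC (Ser) → TGC (Cys) — missense.
Codon 6: CTC (Leu) → CTG (Leu) — synonymous.
Synonymous: 1 of 5.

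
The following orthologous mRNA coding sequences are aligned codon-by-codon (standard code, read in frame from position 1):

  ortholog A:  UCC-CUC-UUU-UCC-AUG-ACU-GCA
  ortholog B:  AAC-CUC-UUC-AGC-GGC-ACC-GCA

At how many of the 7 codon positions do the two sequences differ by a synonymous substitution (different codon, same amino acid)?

Codon 1: UCC Ser / AAC Asn — nonsynonymous.
Codon 2: CUC Leu / CUC Leu — identical.
Codon 3: UUU Phe / UUC Phe — synonymous.
Codon 4: UCC Ser / AGC Ser — synonymous.
Codon 5: AUG Met / GGC Gly — nonsynonymous.
Codon 6: ACU Thr / ACC Thr — synonymous.
Codon 7: GCA Ala / GCA Ala — identical.
Synonymous differences: 3.

3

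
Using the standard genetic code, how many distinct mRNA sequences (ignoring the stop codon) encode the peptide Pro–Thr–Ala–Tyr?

128

Pro: 4 codons.
Thr: 4 codons.
Ala: 4 codons.
Tyr: 2 codons.
4 × 4 × 4 × 2 = 128.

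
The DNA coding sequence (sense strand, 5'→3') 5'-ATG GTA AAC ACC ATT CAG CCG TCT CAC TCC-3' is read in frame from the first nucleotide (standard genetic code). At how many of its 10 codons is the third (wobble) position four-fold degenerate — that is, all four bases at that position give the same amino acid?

Codon 1 ATG (Met): third position 1-fold.
Codon 2 GTA (Val): third position 4-fold.
Codon 3 AAC (Asn): third position 2-fold.
Codon 4 ACC (Thr): third position 4-fold.
Codon 5 ATT (Ile): third position 3-fold.
Codon 6 CAG (Gln): third position 2-fold.
Codon 7 CCG (Pro): third position 4-fold.
Codon 8 TCT (Ser): third position 4-fold.
Codon 9 CAC (His): third position 2-fold.
Codon 10 TCC (Ser): third position 4-fold.
Four-fold degenerate third positions: 5.

5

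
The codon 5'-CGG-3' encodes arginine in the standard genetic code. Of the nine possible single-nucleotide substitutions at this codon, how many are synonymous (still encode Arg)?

Position 1: AGG → 1 synonymous.
Position 2: none → 0 synonymous.
Position 3: CGU, CGC, CGA → 3 synonymous.
Total: 1 + 0 + 3 = 4.

4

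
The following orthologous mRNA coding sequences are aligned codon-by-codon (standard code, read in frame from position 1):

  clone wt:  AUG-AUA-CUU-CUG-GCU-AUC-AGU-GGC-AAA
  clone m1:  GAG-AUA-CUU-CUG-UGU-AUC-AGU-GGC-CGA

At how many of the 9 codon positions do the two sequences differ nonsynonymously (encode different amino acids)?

3

Codon 1: AUG Met / GAG Glu — nonsynonymous.
Codon 2: AUA Ile / AUA Ile — identical.
Codon 3: CUU Leu / CUU Leu — identical.
Codon 4: CUG Leu / CUG Leu — identical.
Codon 5: GCU Ala / UGU Cys — nonsynonymous.
Codon 6: AUC Ile / AUC Ile — identical.
Codon 7: AGU Ser / AGU Ser — identical.
Codon 8: GGC Gly / GGC Gly — identical.
Codon 9: AAA Lys / CGA Arg — nonsynonymous.
Nonsynonymous differences: 3.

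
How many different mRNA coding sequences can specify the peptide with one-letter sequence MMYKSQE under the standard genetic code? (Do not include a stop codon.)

96

Met: 1 codon.
Met: 1 codon.
Tyr: 2 codons.
Lys: 2 codons.
Ser: 6 codons.
Gln: 2 codons.
Glu: 2 codons.
1 × 1 × 2 × 2 × 6 × 2 × 2 = 96.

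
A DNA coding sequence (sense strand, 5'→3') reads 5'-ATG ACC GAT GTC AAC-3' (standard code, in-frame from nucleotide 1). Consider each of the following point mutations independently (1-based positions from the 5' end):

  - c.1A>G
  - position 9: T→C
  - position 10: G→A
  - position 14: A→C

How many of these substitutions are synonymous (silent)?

1

Codon 1: ATG (Met) → GTG (Val) — missense.
Codon 3: GAT (Asp) → GAC (Asp) — synonymous.
Codon 4: GTC (Val) → ATC (Ile) — missense.
Codon 5: AAC (Asn) → ACC (Thr) — missense.
Synonymous: 1 of 4.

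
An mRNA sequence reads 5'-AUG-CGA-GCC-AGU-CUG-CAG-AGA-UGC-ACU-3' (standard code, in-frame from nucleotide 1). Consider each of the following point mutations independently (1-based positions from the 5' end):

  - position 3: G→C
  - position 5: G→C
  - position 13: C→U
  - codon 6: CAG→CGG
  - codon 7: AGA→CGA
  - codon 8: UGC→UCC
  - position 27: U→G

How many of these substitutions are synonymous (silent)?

3

Codon 1: AUG (Met) → AUC (Ile) — missense.
Codon 2: CGA (Arg) → CCA (Pro) — missense.
Codon 5: CUG (Leu) → UUG (Leu) — synonymous.
Codon 6: CAG (Gln) → CGG (Arg) — missense.
Codon 7: AGA (Arg) → CGA (Arg) — synonymous.
Codon 8: UGC (Cys) → UCC (Ser) — missense.
Codon 9: ACU (Thr) → ACG (Thr) — synonymous.
Synonymous: 3 of 7.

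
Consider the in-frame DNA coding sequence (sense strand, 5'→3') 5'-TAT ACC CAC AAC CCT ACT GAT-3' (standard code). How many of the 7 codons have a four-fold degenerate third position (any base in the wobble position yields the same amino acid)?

Codon 1 TAT (Tyr): third position 2-fold.
Codon 2 ACC (Thr): third position 4-fold.
Codon 3 CAC (His): third position 2-fold.
Codon 4 AAC (Asn): third position 2-fold.
Codon 5 CCT (Pro): third position 4-fold.
Codon 6 ACT (Thr): third position 4-fold.
Codon 7 GAT (Asp): third position 2-fold.
Four-fold degenerate third positions: 3.

3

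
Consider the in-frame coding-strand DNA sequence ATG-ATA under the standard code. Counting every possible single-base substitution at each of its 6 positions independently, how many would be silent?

2

Codon 1 (ATG, Met): 0 synonymous substitutions.
Codon 2 (ATA, Ile): 2 synonymous substitutions.
Total: 0 + 2 = 2.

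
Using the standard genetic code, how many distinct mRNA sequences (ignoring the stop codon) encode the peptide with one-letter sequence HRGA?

His: 2 codons.
Arg: 6 codons.
Gly: 4 codons.
Ala: 4 codons.
2 × 6 × 4 × 4 = 192.

192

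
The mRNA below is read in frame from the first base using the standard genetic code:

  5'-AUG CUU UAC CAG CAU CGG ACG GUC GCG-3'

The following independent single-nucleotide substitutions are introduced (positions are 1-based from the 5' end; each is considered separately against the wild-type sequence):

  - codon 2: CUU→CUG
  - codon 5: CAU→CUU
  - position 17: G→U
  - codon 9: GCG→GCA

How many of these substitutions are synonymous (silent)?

Codon 2: CUU (Leu) → CUG (Leu) — synonymous.
Codon 5: CAU (His) → CUU (Leu) — missense.
Codon 6: CGG (Arg) → CUG (Leu) — missense.
Codon 9: GCG (Ala) → GCA (Ala) — synonymous.
Synonymous: 2 of 4.

2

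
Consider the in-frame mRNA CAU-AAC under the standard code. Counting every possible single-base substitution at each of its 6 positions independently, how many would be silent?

Codon 1 (CAU, His): 1 synonymous substitution.
Codon 2 (AAC, Asn): 1 synonymous substitution.
Total: 1 + 1 = 2.

2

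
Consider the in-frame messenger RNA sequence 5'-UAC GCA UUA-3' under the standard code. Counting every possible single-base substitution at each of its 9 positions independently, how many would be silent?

6

Codon 1 (UAC, Tyr): 1 synonymous substitution.
Codon 2 (GCA, Ala): 3 synonymous substitutions.
Codon 3 (UUA, Leu): 2 synonymous substitutions.
Total: 1 + 3 + 2 = 6.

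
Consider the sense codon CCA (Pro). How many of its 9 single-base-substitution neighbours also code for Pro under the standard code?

Position 1: none → 0 synonymous.
Position 2: none → 0 synonymous.
Position 3: CCT, CCC, CCG → 3 synonymous.
Total: 0 + 0 + 3 = 3.

3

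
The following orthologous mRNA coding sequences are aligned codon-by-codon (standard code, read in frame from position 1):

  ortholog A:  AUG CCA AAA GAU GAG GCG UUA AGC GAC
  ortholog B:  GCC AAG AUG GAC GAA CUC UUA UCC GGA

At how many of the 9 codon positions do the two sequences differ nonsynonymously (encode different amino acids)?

5

Codon 1: AUG Met / GCC Ala — nonsynonymous.
Codon 2: CCA Pro / AAG Lys — nonsynonymous.
Codon 3: AAA Lys / AUG Met — nonsynonymous.
Codon 4: GAU Asp / GAC Asp — synonymous.
Codon 5: GAG Glu / GAA Glu — synonymous.
Codon 6: GCG Ala / CUC Leu — nonsynonymous.
Codon 7: UUA Leu / UUA Leu — identical.
Codon 8: AGC Ser / UCC Ser — synonymous.
Codon 9: GAC Asp / GGA Gly — nonsynonymous.
Nonsynonymous differences: 5.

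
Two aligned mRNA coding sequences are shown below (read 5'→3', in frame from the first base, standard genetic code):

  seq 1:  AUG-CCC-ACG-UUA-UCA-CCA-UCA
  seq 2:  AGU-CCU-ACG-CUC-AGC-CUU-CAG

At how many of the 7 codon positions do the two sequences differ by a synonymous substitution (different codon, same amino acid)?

Codon 1: AUG Met / AGU Ser — nonsynonymous.
Codon 2: CCC Pro / CCU Pro — synonymous.
Codon 3: ACG Thr / ACG Thr — identical.
Codon 4: UUA Leu / CUC Leu — synonymous.
Codon 5: UCA Ser / AGC Ser — synonymous.
Codon 6: CCA Pro / CUU Leu — nonsynonymous.
Codon 7: UCA Ser / CAG Gln — nonsynonymous.
Synonymous differences: 3.

3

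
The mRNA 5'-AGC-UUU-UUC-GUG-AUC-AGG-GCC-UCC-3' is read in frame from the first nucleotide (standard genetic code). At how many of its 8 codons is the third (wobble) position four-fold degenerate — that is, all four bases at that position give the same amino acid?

3

Codon 1 AGC (Ser): third position 2-fold.
Codon 2 UUU (Phe): third position 2-fold.
Codon 3 UUC (Phe): third position 2-fold.
Codon 4 GUG (Val): third position 4-fold.
Codon 5 AUC (Ile): third position 3-fold.
Codon 6 AGG (Arg): third position 2-fold.
Codon 7 GCC (Ala): third position 4-fold.
Codon 8 UCC (Ser): third position 4-fold.
Four-fold degenerate third positions: 3.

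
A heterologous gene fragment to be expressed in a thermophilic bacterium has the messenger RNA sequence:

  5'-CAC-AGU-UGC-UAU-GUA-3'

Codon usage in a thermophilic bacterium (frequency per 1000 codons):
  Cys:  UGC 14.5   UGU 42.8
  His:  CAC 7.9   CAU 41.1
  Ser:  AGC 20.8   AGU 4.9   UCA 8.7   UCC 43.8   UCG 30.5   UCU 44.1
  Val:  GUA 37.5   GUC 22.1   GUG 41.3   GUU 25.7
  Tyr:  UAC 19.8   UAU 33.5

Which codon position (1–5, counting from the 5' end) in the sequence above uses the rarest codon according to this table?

Codon 1 CAC (His): 7.9 per 1000.
Codon 2 AGU (Ser): 4.9 per 1000.
Codon 3 UGC (Cys): 14.5 per 1000.
Codon 4 UAU (Tyr): 33.5 per 1000.
Codon 5 GUA (Val): 37.5 per 1000.
Lowest frequency is 4.9 at codon 2.

2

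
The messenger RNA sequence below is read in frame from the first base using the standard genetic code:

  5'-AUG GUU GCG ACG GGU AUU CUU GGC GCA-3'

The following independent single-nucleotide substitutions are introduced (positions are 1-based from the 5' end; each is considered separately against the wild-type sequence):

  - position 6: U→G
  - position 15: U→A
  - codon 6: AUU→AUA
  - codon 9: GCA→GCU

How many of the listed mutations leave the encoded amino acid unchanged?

Codon 2: GUU (Val) → GUG (Val) — synonymous.
Codon 5: GGU (Gly) → GGA (Gly) — synonymous.
Codon 6: AUU (Ile) → AUA (Ile) — synonymous.
Codon 9: GCA (Ala) → GCU (Ala) — synonymous.
Synonymous: 4 of 4.

4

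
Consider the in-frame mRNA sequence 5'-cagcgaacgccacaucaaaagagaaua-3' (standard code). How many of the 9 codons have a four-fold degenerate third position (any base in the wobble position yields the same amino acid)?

3

Codon 1 CAG (Gln): third position 2-fold.
Codon 2 CGA (Arg): third position 4-fold.
Codon 3 ACG (Thr): third position 4-fold.
Codon 4 CCA (Pro): third position 4-fold.
Codon 5 CAU (His): third position 2-fold.
Codon 6 CAA (Gln): third position 2-fold.
Codon 7 AAG (Lys): third position 2-fold.
Codon 8 AGA (Arg): third position 2-fold.
Codon 9 AUA (Ile): third position 3-fold.
Four-fold degenerate third positions: 3.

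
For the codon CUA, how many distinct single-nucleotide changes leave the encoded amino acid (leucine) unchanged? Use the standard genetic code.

4

Position 1: UUA → 1 synonymous.
Position 2: none → 0 synonymous.
Position 3: CUU, CUC, CUG → 3 synonymous.
Total: 1 + 0 + 3 = 4.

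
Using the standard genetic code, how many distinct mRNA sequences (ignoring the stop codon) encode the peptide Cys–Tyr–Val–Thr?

Cys: 2 codons.
Tyr: 2 codons.
Val: 4 codons.
Thr: 4 codons.
2 × 2 × 4 × 4 = 64.

64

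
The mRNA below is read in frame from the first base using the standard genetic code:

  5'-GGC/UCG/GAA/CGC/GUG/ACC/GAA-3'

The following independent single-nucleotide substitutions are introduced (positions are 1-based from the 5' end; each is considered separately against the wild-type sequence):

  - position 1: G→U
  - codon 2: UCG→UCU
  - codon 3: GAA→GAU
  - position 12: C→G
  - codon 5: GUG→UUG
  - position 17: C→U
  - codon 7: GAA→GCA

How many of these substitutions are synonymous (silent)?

2

Codon 1: GGC (Gly) → UGC (Cys) — missense.
Codon 2: UCG (Ser) → UCU (Ser) — synonymous.
Codon 3: GAA (Glu) → GAU (Asp) — missense.
Codon 4: CGC (Arg) → CGG (Arg) — synonymous.
Codon 5: GUG (Val) → UUG (Leu) — missense.
Codon 6: ACC (Thr) → AUC (Ile) — missense.
Codon 7: GAA (Glu) → GCA (Ala) — missense.
Synonymous: 2 of 7.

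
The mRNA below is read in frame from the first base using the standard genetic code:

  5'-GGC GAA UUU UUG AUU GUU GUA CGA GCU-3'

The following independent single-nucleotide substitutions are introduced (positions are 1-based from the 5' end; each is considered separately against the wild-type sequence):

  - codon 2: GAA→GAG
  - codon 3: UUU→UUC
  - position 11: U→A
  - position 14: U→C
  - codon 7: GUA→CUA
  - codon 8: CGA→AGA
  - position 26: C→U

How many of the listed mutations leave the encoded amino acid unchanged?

Codon 2: GAA (Glu) → GAG (Glu) — synonymous.
Codon 3: UUU (Phe) → UUC (Phe) — synonymous.
Codon 4: UUG (Leu) → UAG (Stop) — nonsense.
Codon 5: AUU (Ile) → ACU (Thr) — missense.
Codon 7: GUA (Val) → CUA (Leu) — missense.
Codon 8: CGA (Arg) → AGA (Arg) — synonymous.
Codon 9: GCU (Ala) → GUU (Val) — missense.
Synonymous: 3 of 7.

3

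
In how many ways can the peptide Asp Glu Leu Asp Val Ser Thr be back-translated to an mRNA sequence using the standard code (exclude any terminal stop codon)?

Asp: 2 codons.
Glu: 2 codons.
Leu: 6 codons.
Asp: 2 codons.
Val: 4 codons.
Ser: 6 codons.
Thr: 4 codons.
2 × 2 × 6 × 2 × 4 × 6 × 4 = 4608.

4608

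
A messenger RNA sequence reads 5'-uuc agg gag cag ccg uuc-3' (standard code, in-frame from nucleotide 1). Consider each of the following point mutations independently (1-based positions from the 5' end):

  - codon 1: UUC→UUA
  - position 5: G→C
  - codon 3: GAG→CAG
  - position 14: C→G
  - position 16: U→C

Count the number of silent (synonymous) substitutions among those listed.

0

Codon 1: UUC (Phe) → UUA (Leu) — missense.
Codon 2: AGG (Arg) → ACG (Thr) — missense.
Codon 3: GAG (Glu) → CAG (Gln) — missense.
Codon 5: CCG (Pro) → CGG (Arg) — missense.
Codon 6: UUC (Phe) → CUC (Leu) — missense.
Synonymous: 0 of 5.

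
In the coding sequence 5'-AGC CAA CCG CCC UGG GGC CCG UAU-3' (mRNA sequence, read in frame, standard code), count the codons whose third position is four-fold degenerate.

4

Codon 1 AGC (Ser): third position 2-fold.
Codon 2 CAA (Gln): third position 2-fold.
Codon 3 CCG (Pro): third position 4-fold.
Codon 4 CCC (Pro): third position 4-fold.
Codon 5 UGG (Trp): third position 1-fold.
Codon 6 GGC (Gly): third position 4-fold.
Codon 7 CCG (Pro): third position 4-fold.
Codon 8 UAU (Tyr): third position 2-fold.
Four-fold degenerate third positions: 4.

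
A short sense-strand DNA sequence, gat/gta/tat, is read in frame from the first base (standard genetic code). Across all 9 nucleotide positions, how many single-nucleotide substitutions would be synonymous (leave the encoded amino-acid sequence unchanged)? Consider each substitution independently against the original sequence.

Codon 1 (GAT, Asp): 1 synonymous substitution.
Codon 2 (GTA, Val): 3 synonymous substitutions.
Codon 3 (TAT, Tyr): 1 synonymous substitution.
Total: 1 + 3 + 1 = 5.

5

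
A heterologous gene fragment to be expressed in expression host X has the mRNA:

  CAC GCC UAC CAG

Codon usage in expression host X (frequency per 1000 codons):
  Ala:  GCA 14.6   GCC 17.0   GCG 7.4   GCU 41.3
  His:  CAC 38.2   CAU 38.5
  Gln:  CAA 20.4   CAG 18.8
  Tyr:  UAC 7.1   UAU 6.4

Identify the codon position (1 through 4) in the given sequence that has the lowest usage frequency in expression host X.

3

Codon 1 CAC (His): 38.2 per 1000.
Codon 2 GCC (Ala): 17.0 per 1000.
Codon 3 UAC (Tyr): 7.1 per 1000.
Codon 4 CAG (Gln): 18.8 per 1000.
Lowest frequency is 7.1 at codon 3.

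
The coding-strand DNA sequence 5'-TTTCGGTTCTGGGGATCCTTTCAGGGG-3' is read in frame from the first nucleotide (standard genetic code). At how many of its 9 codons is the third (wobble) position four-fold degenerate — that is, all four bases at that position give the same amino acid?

4

Codon 1 TTT (Phe): third position 2-fold.
Codon 2 CGG (Arg): third position 4-fold.
Codon 3 TTC (Phe): third position 2-fold.
Codon 4 TGG (Trp): third position 1-fold.
Codon 5 GGA (Gly): third position 4-fold.
Codon 6 TCC (Ser): third position 4-fold.
Codon 7 TTT (Phe): third position 2-fold.
Codon 8 CAG (Gln): third position 2-fold.
Codon 9 GGG (Gly): third position 4-fold.
Four-fold degenerate third positions: 4.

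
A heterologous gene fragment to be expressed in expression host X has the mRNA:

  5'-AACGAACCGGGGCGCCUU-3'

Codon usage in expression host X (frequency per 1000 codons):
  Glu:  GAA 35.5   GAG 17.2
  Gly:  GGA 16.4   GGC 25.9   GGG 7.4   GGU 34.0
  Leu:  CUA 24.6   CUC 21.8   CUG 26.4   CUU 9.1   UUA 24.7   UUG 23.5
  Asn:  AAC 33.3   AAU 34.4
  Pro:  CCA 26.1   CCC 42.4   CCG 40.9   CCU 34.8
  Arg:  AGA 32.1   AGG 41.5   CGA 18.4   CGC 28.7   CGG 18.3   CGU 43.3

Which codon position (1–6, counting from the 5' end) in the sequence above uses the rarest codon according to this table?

Codon 1 AAC (Asn): 33.3 per 1000.
Codon 2 GAA (Glu): 35.5 per 1000.
Codon 3 CCG (Pro): 40.9 per 1000.
Codon 4 GGG (Gly): 7.4 per 1000.
Codon 5 CGC (Arg): 28.7 per 1000.
Codon 6 CUU (Leu): 9.1 per 1000.
Lowest frequency is 7.4 at codon 4.

4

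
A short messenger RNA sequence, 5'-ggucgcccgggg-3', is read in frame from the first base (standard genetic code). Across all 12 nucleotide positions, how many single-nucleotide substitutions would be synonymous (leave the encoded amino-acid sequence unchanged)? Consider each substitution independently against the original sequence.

Codon 1 (GGU, Gly): 3 synonymous substitutions.
Codon 2 (CGC, Arg): 3 synonymous substitutions.
Codon 3 (CCG, Pro): 3 synonymous substitutions.
Codon 4 (GGG, Gly): 3 synonymous substitutions.
Total: 3 + 3 + 3 + 3 = 12.

12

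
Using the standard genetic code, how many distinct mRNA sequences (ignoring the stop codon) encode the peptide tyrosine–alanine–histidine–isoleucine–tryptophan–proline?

Tyr: 2 codons.
Ala: 4 codons.
His: 2 codons.
Ile: 3 codons.
Trp: 1 codon.
Pro: 4 codons.
2 × 4 × 2 × 3 × 1 × 4 = 192.

192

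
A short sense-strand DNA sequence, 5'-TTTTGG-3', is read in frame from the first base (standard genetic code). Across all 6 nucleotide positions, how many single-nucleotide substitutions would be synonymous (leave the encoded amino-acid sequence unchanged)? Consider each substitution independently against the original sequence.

Codon 1 (TTT, Phe): 1 synonymous substitution.
Codon 2 (TGG, Trp): 0 synonymous substitutions.
Total: 1 + 0 = 1.

1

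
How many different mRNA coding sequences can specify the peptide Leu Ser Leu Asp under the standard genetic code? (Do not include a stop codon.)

Leu: 6 codons.
Ser: 6 codons.
Leu: 6 codons.
Asp: 2 codons.
6 × 6 × 6 × 2 = 432.

432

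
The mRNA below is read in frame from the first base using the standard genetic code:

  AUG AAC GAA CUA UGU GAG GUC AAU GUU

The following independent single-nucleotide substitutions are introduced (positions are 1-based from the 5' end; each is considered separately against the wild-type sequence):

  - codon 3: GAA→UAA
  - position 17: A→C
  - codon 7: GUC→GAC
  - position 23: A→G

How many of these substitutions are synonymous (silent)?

0

Codon 3: GAA (Glu) → UAA (Stop) — nonsense.
Codon 6: GAG (Glu) → GCG (Ala) — missense.
Codon 7: GUC (Val) → GAC (Asp) — missense.
Codon 8: AAU (Asn) → AGU (Ser) — missense.
Synonymous: 0 of 4.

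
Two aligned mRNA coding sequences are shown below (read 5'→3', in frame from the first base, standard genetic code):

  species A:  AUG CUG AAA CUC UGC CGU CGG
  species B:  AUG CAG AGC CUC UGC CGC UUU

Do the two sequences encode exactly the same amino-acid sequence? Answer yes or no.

Codon 1: AUG Met / AUG Met — identical.
Codon 2: CUG Leu / CAG Gln — nonsynonymous.
Codon 3: AAA Lys / AGC Ser — nonsynonymous.
Codon 4: CUC Leu / CUC Leu — identical.
Codon 5: UGC Cys / UGC Cys — identical.
Codon 6: CGU Arg / CGC Arg — synonymous.
Codon 7: CGG Arg / UUU Phe — nonsynonymous.
Nonsynonymous differences: 3 → different protein.

no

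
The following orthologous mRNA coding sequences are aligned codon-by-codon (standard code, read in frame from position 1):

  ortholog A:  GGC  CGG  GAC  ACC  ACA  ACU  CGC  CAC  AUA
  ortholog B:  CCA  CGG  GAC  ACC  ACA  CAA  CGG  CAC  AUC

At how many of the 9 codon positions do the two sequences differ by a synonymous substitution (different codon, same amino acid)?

Codon 1: GGC Gly / CCA Pro — nonsynonymous.
Codon 2: CGG Arg / CGG Arg — identical.
Codon 3: GAC Asp / GAC Asp — identical.
Codon 4: ACC Thr / ACC Thr — identical.
Codon 5: ACA Thr / ACA Thr — identical.
Codon 6: ACU Thr / CAA Gln — nonsynonymous.
Codon 7: CGC Arg / CGG Arg — synonymous.
Codon 8: CAC His / CAC His — identical.
Codon 9: AUA Ile / AUC Ile — synonymous.
Synonymous differences: 2.

2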